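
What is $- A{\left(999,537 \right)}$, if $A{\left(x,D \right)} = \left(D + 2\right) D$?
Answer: $-289443$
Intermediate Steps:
$A{\left(x,D \right)} = D \left(2 + D\right)$ ($A{\left(x,D \right)} = \left(2 + D\right) D = D \left(2 + D\right)$)
$- A{\left(999,537 \right)} = - 537 \left(2 + 537\right) = - 537 \cdot 539 = \left(-1\right) 289443 = -289443$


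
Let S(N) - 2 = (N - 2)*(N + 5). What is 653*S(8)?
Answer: 52240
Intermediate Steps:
S(N) = 2 + (-2 + N)*(5 + N) (S(N) = 2 + (N - 2)*(N + 5) = 2 + (-2 + N)*(5 + N))
653*S(8) = 653*(-8 + 8² + 3*8) = 653*(-8 + 64 + 24) = 653*80 = 52240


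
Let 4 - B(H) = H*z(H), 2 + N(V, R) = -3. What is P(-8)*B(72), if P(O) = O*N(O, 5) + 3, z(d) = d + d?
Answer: -445652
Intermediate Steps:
z(d) = 2*d
N(V, R) = -5 (N(V, R) = -2 - 3 = -5)
B(H) = 4 - 2*H² (B(H) = 4 - H*2*H = 4 - 2*H²)
P(O) = 3 - 5*O (P(O) = O*(-5) + 3 = -5*O + 3 = 3 - 5*O)
P(-8)*B(72) = (3 - 5*(-8))*(4 - 2*72²) = (3 + 40)*(4 - 2*5184) = 43*(4 - 10368) = 43*(-10364) = -445652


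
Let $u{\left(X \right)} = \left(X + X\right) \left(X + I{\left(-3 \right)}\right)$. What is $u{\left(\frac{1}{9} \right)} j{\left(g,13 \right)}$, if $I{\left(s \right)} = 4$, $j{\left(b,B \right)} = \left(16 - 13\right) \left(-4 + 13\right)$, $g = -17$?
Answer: $\frac{74}{3} \approx 24.667$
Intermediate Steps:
$j{\left(b,B \right)} = 27$ ($j{\left(b,B \right)} = 3 \cdot 9 = 27$)
$u{\left(X \right)} = 2 X \left(4 + X\right)$ ($u{\left(X \right)} = \left(X + X\right) \left(X + 4\right) = 2 X \left(4 + X\right)$)
$u{\left(\frac{1}{9} \right)} j{\left(g,13 \right)} = \frac{2 \left(4 + \frac{1}{9}\right)}{9} \cdot 27 = 2 \cdot \frac{1}{9} \left(4 + \frac{1}{9}\right) 27 = 2 \cdot \frac{1}{9} \cdot \frac{37}{9} \cdot 27 = \frac{74}{81} \cdot 27 = \frac{74}{3}$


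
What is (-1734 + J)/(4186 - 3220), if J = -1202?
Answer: -1468/483 ≈ -3.0393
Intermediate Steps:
(-1734 + J)/(4186 - 3220) = (-1734 - 1202)/(4186 - 3220) = -2936/966 = -2936*1/966 = -1468/483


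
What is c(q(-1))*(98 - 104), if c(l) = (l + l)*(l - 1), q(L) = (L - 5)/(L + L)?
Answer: -72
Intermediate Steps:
q(L) = (-5 + L)/(2*L) (q(L) = (-5 + L)/((2*L)) = (-5 + L)*(1/(2*L)) = (-5 + L)/(2*L))
c(l) = 2*l*(-1 + l) (c(l) = (2*l)*(-1 + l) = 2*l*(-1 + l))
c(q(-1))*(98 - 104) = (2*((½)*(-5 - 1)/(-1))*(-1 + (½)*(-5 - 1)/(-1)))*(98 - 104) = (2*((½)*(-1)*(-6))*(-1 + (½)*(-1)*(-6)))*(-6) = (2*3*(-1 + 3))*(-6) = (2*3*2)*(-6) = 12*(-6) = -72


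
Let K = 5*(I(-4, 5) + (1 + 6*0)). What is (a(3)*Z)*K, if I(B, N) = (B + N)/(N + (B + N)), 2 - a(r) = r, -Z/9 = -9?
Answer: -945/2 ≈ -472.50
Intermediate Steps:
Z = 81 (Z = -9*(-9) = 81)
a(r) = 2 - r
I(B, N) = (B + N)/(B + 2*N)
K = 35/6 (K = 5*((-4 + 5)/(-4 + 2*5) + (1 + 6*0)) = 5*(1/(-4 + 10) + (1 + 0)) = 5*(1/6 + 1) = 5*(7/6) = 35/6 ≈ 5.8333)
(a(3)*Z)*K = ((2 - 1*3)*81)*(35/6) = ((2 - 3)*81)*(35/6) = -1*81*(35/6) = -81*35/6 = -945/2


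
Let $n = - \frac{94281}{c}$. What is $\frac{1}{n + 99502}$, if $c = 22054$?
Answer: $\frac{22054}{2194322827} \approx 1.005 \cdot 10^{-5}$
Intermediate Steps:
$n = - \frac{94281}{22054} \approx -4.275$
$\frac{1}{n + 99502} = \frac{1}{- \frac{94281}{22054} + 99502} = \frac{1}{\frac{2194322827}{22054}} = \frac{22054}{2194322827}$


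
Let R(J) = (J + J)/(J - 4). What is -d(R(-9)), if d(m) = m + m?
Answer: -36/13 ≈ -2.7692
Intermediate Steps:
R(J) = 2*J/(-4 + J) (R(J) = (2*J)/(-4 + J) = 2*J/(-4 + J))
d(m) = 2*m
-d(R(-9)) = -2*2*(-9)/(-4 - 9) = -2*2*(-9)/(-13) = -2*2*(-9)*(-1/13) = -2*18/13 = -1*36/13 = -36/13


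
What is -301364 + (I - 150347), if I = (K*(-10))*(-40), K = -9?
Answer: -455311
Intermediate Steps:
I = -3600 (I = -9*(-10)*(-40) = 90*(-40) = -3600)
-301364 + (I - 150347) = -301364 + (-3600 - 150347) = -301364 - 153947 = -455311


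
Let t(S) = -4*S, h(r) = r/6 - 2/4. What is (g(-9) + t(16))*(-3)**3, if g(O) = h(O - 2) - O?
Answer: 1548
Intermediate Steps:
h(r) = -1/2 + r/6 (h(r) = r*(1/6) - 2*1/4 = r/6 - 1/2 = -1/2 + r/6)
g(O) = -5/6 - 5*O/6 (g(O) = (-1/2 + (O - 2)/6) - O = (-1/2 + (-2 + O)/6) - O = (-1/2 + (-1/3 + O/6)) - O = (-5/6 + O/6) - O = -5/6 - 5*O/6)
(g(-9) + t(16))*(-3)**3 = ((-5/6 - 5/6*(-9)) - 4*16)*(-3)**3 = ((-5/6 + 15/2) - 64)*(-27) = (20/3 - 64)*(-27) = -172/3*(-27) = 1548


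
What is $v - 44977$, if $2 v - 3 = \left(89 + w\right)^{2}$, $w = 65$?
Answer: $- \frac{66235}{2} \approx -33118.0$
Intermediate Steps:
$v = \frac{23719}{2}$ ($v = \frac{3}{2} + \frac{\left(89 + 65\right)^{2}}{2} = \frac{3}{2} + \frac{154^{2}}{2} = \frac{3}{2} + \frac{1}{2} \cdot 23716 = \frac{3}{2} + 11858 = \frac{23719}{2} \approx 11860.0$)
$v - 44977 = \frac{23719}{2} - 44977 = - \frac{66235}{2}$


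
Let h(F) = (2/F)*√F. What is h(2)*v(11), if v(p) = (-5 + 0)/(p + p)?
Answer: -5*√2/22 ≈ -0.32141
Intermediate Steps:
v(p) = -5/(2*p) (v(p) = -5*1/(2*p) = -5/(2*p))
h(F) = 2/√F
h(2)*v(11) = (2/√2)*(-5/2/11) = (2*(√2/2))*(-5/2*1/11) = √2*(-5/22) = -5*√2/22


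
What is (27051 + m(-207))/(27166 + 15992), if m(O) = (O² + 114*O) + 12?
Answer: 7719/7193 ≈ 1.0731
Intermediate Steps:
m(O) = 12 + O² + 114*O
(27051 + m(-207))/(27166 + 15992) = (27051 + (12 + (-207)² + 114*(-207)))/(27166 + 15992) = (27051 + (12 + 42849 - 23598))/43158 = (27051 + 19263)*(1/43158) = 46314*(1/43158) = 7719/7193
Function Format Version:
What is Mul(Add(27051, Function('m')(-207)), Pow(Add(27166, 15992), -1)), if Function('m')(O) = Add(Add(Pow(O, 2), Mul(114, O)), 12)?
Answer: Rational(7719, 7193) ≈ 1.0731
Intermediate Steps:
Function('m')(O) = Add(12, Pow(O, 2), Mul(114, O))
Mul(Add(27051, Function('m')(-207)), Pow(Add(27166, 15992), -1)) = Mul(Add(27051, Add(12, Pow(-207, 2), Mul(114, -207))), Pow(Add(27166, 15992), -1)) = Mul(Add(27051, Add(12, 42849, -23598)), Pow(43158, -1)) = Mul(Add(27051, 19263), Rational(1, 43158)) = Mul(46314, Rational(1, 43158)) = Rational(7719, 7193)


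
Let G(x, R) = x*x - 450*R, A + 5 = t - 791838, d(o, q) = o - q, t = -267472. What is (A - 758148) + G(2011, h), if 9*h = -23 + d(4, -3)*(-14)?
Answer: 2232708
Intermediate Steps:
h = -121/9 (h = (-23 + (4 - 1*(-3))*(-14))/9 = (-23 + (4 + 3)*(-14))/9 = (-23 + 7*(-14))/9 = (-23 - 98)/9 = (1/9)*(-121) = -121/9 ≈ -13.444)
A = -1059315 (A = -5 + (-267472 - 791838) = -5 - 1059310 = -1059315)
G(x, R) = x**2 - 450*R
(A - 758148) + G(2011, h) = (-1059315 - 758148) + (2011**2 - 450*(-121/9)) = -1817463 + (4044121 + 6050) = -1817463 + 4050171 = 2232708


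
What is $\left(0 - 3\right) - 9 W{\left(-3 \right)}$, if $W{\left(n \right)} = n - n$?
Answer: $-3$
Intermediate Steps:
$W{\left(n \right)} = 0$
$\left(0 - 3\right) - 9 W{\left(-3 \right)} = \left(0 - 3\right) - 0 = -3 + 0 = -3$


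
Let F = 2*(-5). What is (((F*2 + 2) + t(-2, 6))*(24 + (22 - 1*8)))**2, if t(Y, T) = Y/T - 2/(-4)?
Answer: 4133089/9 ≈ 4.5923e+5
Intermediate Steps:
t(Y, T) = 1/2 + Y/T (t(Y, T) = Y/T - 2*(-1/4) = Y/T + 1/2 = 1/2 + Y/T)
F = -10
(((F*2 + 2) + t(-2, 6))*(24 + (22 - 1*8)))**2 = (((-10*2 + 2) + (-2 + (1/2)*6)/6)*(24 + (22 - 1*8)))**2 = (((-20 + 2) + (-2 + 3)/6)*(24 + (22 - 8)))**2 = ((-18 + (1/6)*1)*(24 + 14))**2 = ((-18 + 1/6)*38)**2 = (-107/6*38)**2 = (-2033/3)**2 = 4133089/9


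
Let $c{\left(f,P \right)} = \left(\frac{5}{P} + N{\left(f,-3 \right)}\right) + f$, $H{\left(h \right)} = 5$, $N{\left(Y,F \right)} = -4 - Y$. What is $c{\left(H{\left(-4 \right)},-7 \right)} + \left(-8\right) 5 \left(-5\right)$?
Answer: $\frac{1367}{7} \approx 195.29$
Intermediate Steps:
$c{\left(f,P \right)} = -4 + \frac{5}{P}$ ($c{\left(f,P \right)} = \left(\frac{5}{P} - \left(4 + f\right)\right) + f = \left(-4 - f + \frac{5}{P}\right) + f = -4 + \frac{5}{P}$)
$c{\left(H{\left(-4 \right)},-7 \right)} + \left(-8\right) 5 \left(-5\right) = \left(-4 + \frac{5}{-7}\right) + \left(-8\right) 5 \left(-5\right) = \left(-4 + 5 \left(- \frac{1}{7}\right)\right) - -200 = \left(-4 - \frac{5}{7}\right) + 200 = - \frac{33}{7} + 200 = \frac{1367}{7}$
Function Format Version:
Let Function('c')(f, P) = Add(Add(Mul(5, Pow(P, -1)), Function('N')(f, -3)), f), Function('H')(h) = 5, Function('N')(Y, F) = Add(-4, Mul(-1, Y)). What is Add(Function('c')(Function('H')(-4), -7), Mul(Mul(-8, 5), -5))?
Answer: Rational(1367, 7) ≈ 195.29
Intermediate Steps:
Function('c')(f, P) = Add(-4, Mul(5, Pow(P, -1))) (Function('c')(f, P) = Add(Add(Mul(5, Pow(P, -1)), Add(-4, Mul(-1, f))), f) = Add(Add(-4, Mul(-1, f), Mul(5, Pow(P, -1))), f) = Add(-4, Mul(5, Pow(P, -1))))
Add(Function('c')(Function('H')(-4), -7), Mul(Mul(-8, 5), -5)) = Add(Add(-4, Mul(5, Pow(-7, -1))), Mul(Mul(-8, 5), -5)) = Add(Add(-4, Mul(5, Rational(-1, 7))), Mul(-40, -5)) = Add(Add(-4, Rational(-5, 7)), 200) = Add(Rational(-33, 7), 200) = Rational(1367, 7)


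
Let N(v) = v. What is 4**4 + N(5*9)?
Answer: 301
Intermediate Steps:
4**4 + N(5*9) = 4**4 + 5*9 = 256 + 45 = 301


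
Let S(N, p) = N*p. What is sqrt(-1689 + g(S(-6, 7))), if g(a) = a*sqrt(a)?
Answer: sqrt(-1689 - 42*I*sqrt(42)) ≈ 3.3009 - 41.23*I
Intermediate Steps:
g(a) = a**(3/2)
sqrt(-1689 + g(S(-6, 7))) = sqrt(-1689 + (-6*7)**(3/2)) = sqrt(-1689 + (-42)**(3/2)) = sqrt(-1689 - 42*I*sqrt(42))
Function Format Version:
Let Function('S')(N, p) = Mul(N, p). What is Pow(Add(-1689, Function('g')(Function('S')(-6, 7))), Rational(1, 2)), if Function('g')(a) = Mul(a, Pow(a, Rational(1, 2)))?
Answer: Pow(Add(-1689, Mul(-42, I, Pow(42, Rational(1, 2)))), Rational(1, 2)) ≈ Add(3.3009, Mul(-41.230, I))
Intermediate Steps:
Function('g')(a) = Pow(a, Rational(3, 2))
Pow(Add(-1689, Function('g')(Function('S')(-6, 7))), Rational(1, 2)) = Pow(Add(-1689, Pow(Mul(-6, 7), Rational(3, 2))), Rational(1, 2)) = Pow(Add(-1689, Pow(-42, Rational(3, 2))), Rational(1, 2)) = Pow(Add(-1689, Mul(-42, I, Pow(42, Rational(1, 2)))), Rational(1, 2))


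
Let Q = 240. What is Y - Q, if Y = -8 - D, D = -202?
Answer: -46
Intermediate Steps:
Y = 194 (Y = -8 - 1*(-202) = -8 + 202 = 194)
Y - Q = 194 - 1*240 = 194 - 240 = -46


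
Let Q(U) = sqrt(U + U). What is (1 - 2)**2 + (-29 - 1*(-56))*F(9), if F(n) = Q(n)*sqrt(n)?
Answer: 1 + 243*sqrt(2) ≈ 344.65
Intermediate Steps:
Q(U) = sqrt(2)*sqrt(U) (Q(U) = sqrt(2*U) = sqrt(2)*sqrt(U))
F(n) = n*sqrt(2) (F(n) = (sqrt(2)*sqrt(n))*sqrt(n) = n*sqrt(2))
(1 - 2)**2 + (-29 - 1*(-56))*F(9) = (1 - 2)**2 + (-29 - 1*(-56))*(9*sqrt(2)) = (-1)**2 + (-29 + 56)*(9*sqrt(2)) = 1 + 27*(9*sqrt(2)) = 1 + 243*sqrt(2)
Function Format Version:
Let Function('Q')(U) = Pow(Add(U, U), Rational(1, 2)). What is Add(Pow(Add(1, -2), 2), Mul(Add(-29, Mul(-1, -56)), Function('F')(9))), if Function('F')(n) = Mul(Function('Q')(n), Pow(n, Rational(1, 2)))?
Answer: Add(1, Mul(243, Pow(2, Rational(1, 2)))) ≈ 344.65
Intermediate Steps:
Function('Q')(U) = Mul(Pow(2, Rational(1, 2)), Pow(U, Rational(1, 2))) (Function('Q')(U) = Pow(Mul(2, U), Rational(1, 2)) = Mul(Pow(2, Rational(1, 2)), Pow(U, Rational(1, 2))))
Function('F')(n) = Mul(n, Pow(2, Rational(1, 2))) (Function('F')(n) = Mul(Mul(Pow(2, Rational(1, 2)), Pow(n, Rational(1, 2))), Pow(n, Rational(1, 2))) = Mul(n, Pow(2, Rational(1, 2))))
Add(Pow(Add(1, -2), 2), Mul(Add(-29, Mul(-1, -56)), Function('F')(9))) = Add(Pow(Add(1, -2), 2), Mul(Add(-29, Mul(-1, -56)), Mul(9, Pow(2, Rational(1, 2))))) = Add(Pow(-1, 2), Mul(Add(-29, 56), Mul(9, Pow(2, Rational(1, 2))))) = Add(1, Mul(27, Mul(9, Pow(2, Rational(1, 2))))) = Add(1, Mul(243, Pow(2, Rational(1, 2))))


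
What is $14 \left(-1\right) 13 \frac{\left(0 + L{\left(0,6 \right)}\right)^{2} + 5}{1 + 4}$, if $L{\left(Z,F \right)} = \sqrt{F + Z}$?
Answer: $- \frac{2002}{5} \approx -400.4$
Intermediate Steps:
$14 \left(-1\right) 13 \frac{\left(0 + L{\left(0,6 \right)}\right)^{2} + 5}{1 + 4} = 14 \left(-1\right) 13 \frac{\left(0 + \sqrt{6 + 0}\right)^{2} + 5}{1 + 4} = \left(-14\right) 13 \frac{\left(0 + \sqrt{6}\right)^{2} + 5}{5} = - 182 \left(\left(\sqrt{6}\right)^{2} + 5\right) \frac{1}{5} = - 182 \left(6 + 5\right) \frac{1}{5} = - 182 \cdot 11 \cdot \frac{1}{5} = \left(-182\right) \frac{11}{5} = - \frac{2002}{5}$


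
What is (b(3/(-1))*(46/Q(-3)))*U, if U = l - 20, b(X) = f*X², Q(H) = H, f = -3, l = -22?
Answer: -17388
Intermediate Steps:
b(X) = -3*X²
U = -42 (U = -22 - 20 = -42)
(b(3/(-1))*(46/Q(-3)))*U = ((-3*(3/(-1))²)*(46/(-3)))*(-42) = ((-3*(3*(-1))²)*(46*(-⅓)))*(-42) = (-3*(-3)²*(-46/3))*(-42) = (-3*9*(-46/3))*(-42) = -27*(-46/3)*(-42) = 414*(-42) = -17388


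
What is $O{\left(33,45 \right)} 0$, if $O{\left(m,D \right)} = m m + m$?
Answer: $0$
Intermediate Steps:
$O{\left(m,D \right)} = m + m^{2}$ ($O{\left(m,D \right)} = m^{2} + m = m + m^{2}$)
$O{\left(33,45 \right)} 0 = 33 \left(1 + 33\right) 0 = 33 \cdot 34 \cdot 0 = 1122 \cdot 0 = 0$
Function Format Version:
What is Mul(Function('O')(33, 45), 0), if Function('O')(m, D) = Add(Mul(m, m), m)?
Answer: 0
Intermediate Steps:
Function('O')(m, D) = Add(m, Pow(m, 2)) (Function('O')(m, D) = Add(Pow(m, 2), m) = Add(m, Pow(m, 2)))
Mul(Function('O')(33, 45), 0) = Mul(Mul(33, Add(1, 33)), 0) = Mul(Mul(33, 34), 0) = Mul(1122, 0) = 0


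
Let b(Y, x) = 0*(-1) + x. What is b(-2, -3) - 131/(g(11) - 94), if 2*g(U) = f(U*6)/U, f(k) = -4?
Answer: -1667/1036 ≈ -1.6091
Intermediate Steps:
g(U) = -2/U (g(U) = (-4/U)/2 = -2/U)
b(Y, x) = x (b(Y, x) = 0 + x = x)
b(-2, -3) - 131/(g(11) - 94) = -3 - 131/(-2/11 - 94) = -3 - 131/(-1036/11) = -3 - 11/1036*(-131) = -3 + 1441/1036 = -1667/1036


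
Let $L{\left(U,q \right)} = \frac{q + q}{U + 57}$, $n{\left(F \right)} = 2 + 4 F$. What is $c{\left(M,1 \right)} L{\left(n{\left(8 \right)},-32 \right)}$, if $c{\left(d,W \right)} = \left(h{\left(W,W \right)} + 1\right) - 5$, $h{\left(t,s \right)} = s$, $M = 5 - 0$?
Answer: $\frac{192}{91} \approx 2.1099$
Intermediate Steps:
$M = 5$ ($M = 5 + 0 = 5$)
$L{\left(U,q \right)} = \frac{2 q}{57 + U}$
$c{\left(d,W \right)} = -4 + W$ ($c{\left(d,W \right)} = \left(W + 1\right) - 5 = \left(1 + W\right) - 5 = -4 + W$)
$c{\left(M,1 \right)} L{\left(n{\left(8 \right)},-32 \right)} = \left(-4 + 1\right) 2 \left(-32\right) \frac{1}{57 + \left(2 + 4 \cdot 8\right)} = - 3 \cdot 2 \left(-32\right) \frac{1}{57 + \left(2 + 32\right)} = - 3 \cdot 2 \left(-32\right) \frac{1}{57 + 34} = - 3 \cdot 2 \left(-32\right) \frac{1}{91} = \left(-3\right) \left(- \frac{64}{91}\right) = \frac{192}{91}$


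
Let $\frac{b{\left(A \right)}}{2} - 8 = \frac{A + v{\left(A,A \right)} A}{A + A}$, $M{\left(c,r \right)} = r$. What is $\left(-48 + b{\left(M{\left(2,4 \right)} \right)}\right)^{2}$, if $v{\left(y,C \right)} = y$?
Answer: $729$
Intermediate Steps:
$b{\left(A \right)} = 16 + \frac{A + A^{2}}{A}$ ($b{\left(A \right)} = 16 + 2 \frac{A + A A}{A + A} = 16 + 2 \frac{A + A^{2}}{2 A} = 16 + \frac{A + A^{2}}{A}$)
$\left(-48 + b{\left(M{\left(2,4 \right)} \right)}\right)^{2} = \left(-48 + \left(17 + 4\right)\right)^{2} = \left(-48 + 21\right)^{2} = \left(-27\right)^{2} = 729$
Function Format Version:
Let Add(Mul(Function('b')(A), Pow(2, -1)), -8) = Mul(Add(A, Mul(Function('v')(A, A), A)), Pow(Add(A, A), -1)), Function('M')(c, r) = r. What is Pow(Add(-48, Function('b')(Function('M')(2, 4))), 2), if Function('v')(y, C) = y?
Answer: 729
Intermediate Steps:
Function('b')(A) = Add(16, Mul(Pow(A, -1), Add(A, Pow(A, 2)))) (Function('b')(A) = Add(16, Mul(2, Mul(Add(A, Mul(A, A)), Pow(Add(A, A), -1)))) = Add(16, Mul(2, Mul(Add(A, Pow(A, 2)), Pow(Mul(2, A), -1)))) = Add(16, Mul(2, Mul(Add(A, Pow(A, 2)), Mul(Rational(1, 2), Pow(A, -1))))) = Add(16, Mul(2, Mul(Rational(1, 2), Pow(A, -1), Add(A, Pow(A, 2))))) = Add(16, Mul(Pow(A, -1), Add(A, Pow(A, 2)))))
Pow(Add(-48, Function('b')(Function('M')(2, 4))), 2) = Pow(Add(-48, Add(17, 4)), 2) = Pow(Add(-48, 21), 2) = Pow(-27, 2) = 729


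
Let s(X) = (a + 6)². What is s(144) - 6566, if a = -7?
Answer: -6565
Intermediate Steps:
s(X) = 1 (s(X) = (-7 + 6)² = (-1)² = 1)
s(144) - 6566 = 1 - 6566 = -6565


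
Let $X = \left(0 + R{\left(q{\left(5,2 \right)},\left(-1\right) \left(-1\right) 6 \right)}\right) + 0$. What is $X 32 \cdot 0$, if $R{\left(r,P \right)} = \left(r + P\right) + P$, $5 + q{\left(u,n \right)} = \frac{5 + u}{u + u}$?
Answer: $0$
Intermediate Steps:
$q{\left(u,n \right)} = -5 + \frac{5 + u}{2 u}$ ($q{\left(u,n \right)} = -5 + \frac{5 + u}{u + u} = -5 + \frac{5 + u}{2 u}$)
$R{\left(r,P \right)} = r + 2 P$ ($R{\left(r,P \right)} = \left(P + r\right) + P = r + 2 P$)
$X = 8$ ($X = \left(0 + \left(\frac{5 - 45}{2 \cdot 5} + 2 \left(-1\right) \left(-1\right) 6\right)\right) + 0 = \left(0 + \left(\frac{1}{2} \cdot \frac{1}{5} \left(5 - 45\right) + 2 \cdot 1 \cdot 6\right)\right) + 0 = \left(0 + \left(\frac{1}{2} \cdot \frac{1}{5} \left(-40\right) + 2 \cdot 6\right)\right) + 0 = \left(0 + \left(-4 + 12\right)\right) + 0 = \left(0 + 8\right) + 0 = 8 + 0 = 8$)
$X 32 \cdot 0 = 8 \cdot 32 \cdot 0 = 8 \cdot 0 = 0$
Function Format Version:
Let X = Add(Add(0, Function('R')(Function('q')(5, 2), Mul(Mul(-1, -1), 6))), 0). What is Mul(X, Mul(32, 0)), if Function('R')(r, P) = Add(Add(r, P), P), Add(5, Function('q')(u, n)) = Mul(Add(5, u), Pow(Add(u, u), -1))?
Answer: 0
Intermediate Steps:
Function('q')(u, n) = Add(-5, Mul(Rational(1, 2), Pow(u, -1), Add(5, u))) (Function('q')(u, n) = Add(-5, Mul(Add(5, u), Pow(Add(u, u), -1))) = Add(-5, Mul(Add(5, u), Pow(Mul(2, u), -1))) = Add(-5, Mul(Add(5, u), Mul(Rational(1, 2), Pow(u, -1)))) = Add(-5, Mul(Rational(1, 2), Pow(u, -1), Add(5, u))))
Function('R')(r, P) = Add(r, Mul(2, P)) (Function('R')(r, P) = Add(Add(P, r), P) = Add(r, Mul(2, P)))
X = 8 (X = Add(Add(0, Add(Mul(Rational(1, 2), Pow(5, -1), Add(5, Mul(-9, 5))), Mul(2, Mul(Mul(-1, -1), 6)))), 0) = Add(Add(0, Add(Mul(Rational(1, 2), Rational(1, 5), Add(5, -45)), Mul(2, Mul(1, 6)))), 0) = Add(Add(0, Add(Mul(Rational(1, 2), Rational(1, 5), -40), Mul(2, 6))), 0) = Add(Add(0, Add(-4, 12)), 0) = Add(Add(0, 8), 0) = Add(8, 0) = 8)
Mul(X, Mul(32, 0)) = Mul(8, Mul(32, 0)) = Mul(8, 0) = 0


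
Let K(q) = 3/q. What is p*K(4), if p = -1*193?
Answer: -579/4 ≈ -144.75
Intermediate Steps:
p = -193
p*K(4) = -579/4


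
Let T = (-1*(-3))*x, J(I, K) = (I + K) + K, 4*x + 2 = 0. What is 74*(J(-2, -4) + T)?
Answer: -851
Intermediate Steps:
x = -½ (x = -½ + (¼)*0 = -½ + 0 = -½ ≈ -0.50000)
J(I, K) = I + 2*K
T = -3/2 (T = -1*(-3)*(-½) = 3*(-½) = -3/2 ≈ -1.5000)
74*(J(-2, -4) + T) = 74*((-2 + 2*(-4)) - 3/2) = 74*((-2 - 8) - 3/2) = 74*(-10 - 3/2) = 74*(-23/2) = -851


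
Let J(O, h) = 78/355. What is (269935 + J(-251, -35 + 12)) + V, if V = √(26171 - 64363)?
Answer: 95827003/355 + 4*I*√2387 ≈ 2.6994e+5 + 195.43*I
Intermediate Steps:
V = 4*I*√2387 (V = √(-38192) = 4*I*√2387 ≈ 195.43*I)
J(O, h) = 78/355 (J(O, h) = 78*(1/355) = 78/355)
(269935 + J(-251, -35 + 12)) + V = (269935 + 78/355) + 4*I*√2387 = 95827003/355 + 4*I*√2387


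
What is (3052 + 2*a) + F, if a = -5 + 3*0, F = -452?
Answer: 2590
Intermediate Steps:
a = -5 (a = -5 + 0 = -5)
(3052 + 2*a) + F = (3052 + 2*(-5)) - 452 = (3052 - 10) - 452 = 3042 - 452 = 2590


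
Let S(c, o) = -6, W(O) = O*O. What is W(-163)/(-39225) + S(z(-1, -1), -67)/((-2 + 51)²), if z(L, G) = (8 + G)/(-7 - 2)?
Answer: -64027519/94179225 ≈ -0.67985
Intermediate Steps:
z(L, G) = -8/9 - G/9 (z(L, G) = (8 + G)/(-9) = (8 + G)*(-⅑) = -8/9 - G/9)
W(O) = O²
W(-163)/(-39225) + S(z(-1, -1), -67)/((-2 + 51)²) = (-163)²/(-39225) - 6/(-2 + 51)² = 26569*(-1/39225) - 6/(49²) = -26569/39225 - 6/2401 = -64027519/94179225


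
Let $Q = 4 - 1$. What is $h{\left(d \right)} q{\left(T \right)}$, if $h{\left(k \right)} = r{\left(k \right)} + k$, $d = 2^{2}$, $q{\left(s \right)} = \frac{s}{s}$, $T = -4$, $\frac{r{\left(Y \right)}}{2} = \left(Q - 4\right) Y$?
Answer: $-4$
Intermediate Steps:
$Q = 3$
$r{\left(Y \right)} = - 2 Y$ ($r{\left(Y \right)} = 2 \left(3 - 4\right) Y = 2 \left(- Y\right) = - 2 Y$)
$q{\left(s \right)} = 1$
$d = 4$
$h{\left(k \right)} = - k$ ($h{\left(k \right)} = - 2 k + k = - k$)
$h{\left(d \right)} q{\left(T \right)} = \left(-1\right) 4 \cdot 1 = \left(-4\right) 1 = -4$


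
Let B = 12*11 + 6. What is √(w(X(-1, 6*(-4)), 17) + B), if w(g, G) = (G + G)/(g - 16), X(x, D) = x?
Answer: 2*√34 ≈ 11.662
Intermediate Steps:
w(g, G) = 2*G/(-16 + g) (w(g, G) = (2*G)/(-16 + g) = 2*G/(-16 + g))
B = 138 (B = 132 + 6 = 138)
√(w(X(-1, 6*(-4)), 17) + B) = √(2*17/(-16 - 1) + 138) = √(2*17/(-17) + 138) = √(2*17*(-1/17) + 138) = √(-2 + 138) = √136 = 2*√34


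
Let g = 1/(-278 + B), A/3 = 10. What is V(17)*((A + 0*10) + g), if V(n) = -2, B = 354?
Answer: -2281/38 ≈ -60.026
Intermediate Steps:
A = 30 (A = 3*10 = 30)
g = 1/76 (g = 1/(-278 + 354) = 1/76 ≈ 0.013158)
V(17)*((A + 0*10) + g) = -2*((30 + 0*10) + 1/76) = -2*((30 + 0) + 1/76) = -2*(30 + 1/76) = -2*2281/76 = -2281/38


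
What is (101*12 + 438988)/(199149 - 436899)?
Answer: -8804/4755 ≈ -1.8515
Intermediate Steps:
(101*12 + 438988)/(199149 - 436899) = (1212 + 438988)/(-237750) = 440200*(-1/237750) = -8804/4755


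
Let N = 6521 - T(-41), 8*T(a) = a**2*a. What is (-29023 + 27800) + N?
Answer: 111305/8 ≈ 13913.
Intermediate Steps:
T(a) = a**3/8 (T(a) = (a**2*a)/8 = a**3/8)
N = 121089/8 (N = 6521 - (-41)**3/8 = 6521 - (-68921)/8 = 6521 - 1*(-68921/8) = 6521 + 68921/8 = 121089/8 ≈ 15136.)
(-29023 + 27800) + N = (-29023 + 27800) + 121089/8 = -1223 + 121089/8 = 111305/8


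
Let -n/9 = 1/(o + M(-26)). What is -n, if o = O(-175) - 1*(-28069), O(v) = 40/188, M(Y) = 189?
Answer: 141/442712 ≈ 0.00031849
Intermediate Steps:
O(v) = 10/47 (O(v) = 40*(1/188) = 10/47)
o = 1319253/47 (o = 10/47 - 1*(-28069) = 10/47 + 28069 = 1319253/47 ≈ 28069.)
n = -141/442712 (n = -9/(1319253/47 + 189) = -9/1328136/47 = -9*47/1328136 = -141/442712 ≈ -0.00031849)
-n = -1*(-141/442712) = 141/442712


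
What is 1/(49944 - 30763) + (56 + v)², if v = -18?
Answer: 27697365/19181 ≈ 1444.0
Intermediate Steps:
1/(49944 - 30763) + (56 + v)² = 1/(49944 - 30763) + (56 - 18)² = 1/19181 + 38² = 1/19181 + 1444 = 27697365/19181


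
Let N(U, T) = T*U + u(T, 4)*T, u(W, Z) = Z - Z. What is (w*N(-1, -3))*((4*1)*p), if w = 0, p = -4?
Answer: 0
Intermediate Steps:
u(W, Z) = 0
N(U, T) = T*U (N(U, T) = T*U + 0*T = T*U + 0 = T*U)
(w*N(-1, -3))*((4*1)*p) = (0*(-3*(-1)))*((4*1)*(-4)) = (0*3)*(4*(-4)) = 0*(-16) = 0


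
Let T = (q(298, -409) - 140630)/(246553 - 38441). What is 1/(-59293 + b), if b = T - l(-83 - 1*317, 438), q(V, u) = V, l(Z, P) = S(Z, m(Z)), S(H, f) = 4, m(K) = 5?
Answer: -52028/3085139399 ≈ -1.6864e-5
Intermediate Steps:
l(Z, P) = 4
T = -35083/52028 (T = (298 - 140630)/(246553 - 38441) = -140332/208112 = -140332*1/208112 = -35083/52028 ≈ -0.67431)
b = -243195/52028 (b = -35083/52028 - 1*4 = -35083/52028 - 4 = -243195/52028 ≈ -4.6743)
1/(-59293 + b) = 1/(-59293 - 243195/52028) = 1/(-3085139399/52028) = -52028/3085139399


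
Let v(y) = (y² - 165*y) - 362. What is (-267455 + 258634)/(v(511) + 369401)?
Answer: -8821/545845 ≈ -0.016160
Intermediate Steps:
v(y) = -362 + y² - 165*y
(-267455 + 258634)/(v(511) + 369401) = (-267455 + 258634)/((-362 + 511² - 165*511) + 369401) = -8821/((-362 + 261121 - 84315) + 369401) = -8821/(176444 + 369401) = -8821/545845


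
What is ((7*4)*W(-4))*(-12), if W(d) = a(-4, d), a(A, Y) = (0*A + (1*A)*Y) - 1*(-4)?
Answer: -6720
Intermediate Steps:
a(A, Y) = 4 + A*Y (a(A, Y) = (0 + A*Y) + 4 = A*Y + 4 = 4 + A*Y)
W(d) = 4 - 4*d
((7*4)*W(-4))*(-12) = ((7*4)*(4 - 4*(-4)))*(-12) = (28*(4 + 16))*(-12) = (28*20)*(-12) = 560*(-12) = -6720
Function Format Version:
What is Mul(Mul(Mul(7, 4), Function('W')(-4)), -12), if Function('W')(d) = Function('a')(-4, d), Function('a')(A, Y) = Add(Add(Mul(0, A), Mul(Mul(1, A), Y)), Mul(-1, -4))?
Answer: -6720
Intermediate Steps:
Function('a')(A, Y) = Add(4, Mul(A, Y)) (Function('a')(A, Y) = Add(Add(0, Mul(A, Y)), 4) = Add(Mul(A, Y), 4) = Add(4, Mul(A, Y)))
Function('W')(d) = Add(4, Mul(-4, d))
Mul(Mul(Mul(7, 4), Function('W')(-4)), -12) = Mul(Mul(Mul(7, 4), Add(4, Mul(-4, -4))), -12) = Mul(Mul(28, Add(4, 16)), -12) = Mul(Mul(28, 20), -12) = Mul(560, -12) = -6720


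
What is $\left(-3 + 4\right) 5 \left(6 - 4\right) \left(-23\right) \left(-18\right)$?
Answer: $4140$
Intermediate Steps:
$\left(-3 + 4\right) 5 \left(6 - 4\right) \left(-23\right) \left(-18\right) = 1 \cdot 5 \cdot 2 \left(-23\right) \left(-18\right) = 1 \cdot 10 \left(-23\right) \left(-18\right) = 10 \left(-23\right) \left(-18\right) = \left(-230\right) \left(-18\right) = 4140$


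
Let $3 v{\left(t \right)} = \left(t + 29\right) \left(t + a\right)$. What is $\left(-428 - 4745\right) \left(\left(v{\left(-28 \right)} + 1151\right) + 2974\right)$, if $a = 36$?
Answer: $- \frac{64057259}{3} \approx -2.1352 \cdot 10^{7}$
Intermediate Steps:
$v{\left(t \right)} = \frac{\left(29 + t\right) \left(36 + t\right)}{3}$ ($v{\left(t \right)} = \frac{\left(t + 29\right) \left(t + 36\right)}{3} = \frac{\left(29 + t\right) \left(36 + t\right)}{3}$)
$\left(-428 - 4745\right) \left(\left(v{\left(-28 \right)} + 1151\right) + 2974\right) = \left(-428 - 4745\right) \left(\left(\left(348 + \frac{\left(-28\right)^{2}}{3} + \frac{65}{3} \left(-28\right)\right) + 1151\right) + 2974\right) = - 5173 \left(\left(\left(348 + \frac{1}{3} \cdot 784 - \frac{1820}{3}\right) + 1151\right) + 2974\right) = - 5173 \left(\left(\left(348 + \frac{784}{3} - \frac{1820}{3}\right) + 1151\right) + 2974\right) = - 5173 \left(\left(\frac{8}{3} + 1151\right) + 2974\right) = - 5173 \left(\frac{3461}{3} + 2974\right) = \left(-5173\right) \frac{12383}{3} = - \frac{64057259}{3}$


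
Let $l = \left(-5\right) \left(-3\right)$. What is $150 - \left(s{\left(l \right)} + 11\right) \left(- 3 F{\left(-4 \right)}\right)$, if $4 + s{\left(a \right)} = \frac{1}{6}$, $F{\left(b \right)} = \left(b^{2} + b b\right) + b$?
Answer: $752$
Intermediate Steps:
$F{\left(b \right)} = b + 2 b^{2}$ ($F{\left(b \right)} = \left(b^{2} + b^{2}\right) + b = 2 b^{2} + b = b + 2 b^{2}$)
$l = 15$
$s{\left(a \right)} = - \frac{23}{6}$ ($s{\left(a \right)} = -4 + \frac{1}{6} = - \frac{23}{6}$)
$150 - \left(s{\left(l \right)} + 11\right) \left(- 3 F{\left(-4 \right)}\right) = 150 - \left(- \frac{23}{6} + 11\right) \left(- 3 \left(- 4 \left(1 + 2 \left(-4\right)\right)\right)\right) = 150 - \frac{43 \left(- 3 \left(- 4 \left(1 - 8\right)\right)\right)}{6} = 150 - \frac{43 \left(- 3 \left(\left(-4\right) \left(-7\right)\right)\right)}{6} = 150 - \frac{43 \left(\left(-3\right) 28\right)}{6} = 150 - \frac{43}{6} \left(-84\right) = 150 - -602 = 150 + 602 = 752$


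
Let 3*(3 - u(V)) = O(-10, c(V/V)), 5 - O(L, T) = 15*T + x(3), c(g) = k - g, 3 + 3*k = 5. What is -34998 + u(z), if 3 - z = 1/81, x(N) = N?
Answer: -104992/3 ≈ -34997.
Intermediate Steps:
k = ⅔ (k = -1 + (⅓)*5 = -1 + 5/3 = ⅔ ≈ 0.66667)
z = 242/81 (z = 3 - 1/81 = 242/81 ≈ 2.9877)
c(g) = ⅔ - g
O(L, T) = 2 - 15*T (O(L, T) = 5 - (15*T + 3) = 5 - (3 + 15*T) = 5 + (-3 - 15*T) = 2 - 15*T)
u(V) = ⅔ (u(V) = 3 - (2 - 15*(⅔ - V/V))/3 = 3 - (2 - 15*(⅔ - 1*1))/3 = 3 - (2 - 15*(⅔ - 1))/3 = 3 - (2 - 15*(-⅓))/3 = 3 - (2 + 5)/3 = 3 - ⅓*7 = 3 - 7/3 = ⅔)
-34998 + u(z) = -34998 + ⅔ = -104992/3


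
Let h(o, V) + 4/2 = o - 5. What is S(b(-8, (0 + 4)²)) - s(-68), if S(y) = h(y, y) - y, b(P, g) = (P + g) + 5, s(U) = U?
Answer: 61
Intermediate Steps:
h(o, V) = -7 + o (h(o, V) = -2 + (o - 5) = -2 + (-5 + o) = -7 + o)
b(P, g) = 5 + P + g
S(y) = -7 (S(y) = (-7 + y) - y = -7)
S(b(-8, (0 + 4)²)) - s(-68) = -7 - 1*(-68) = -7 + 68 = 61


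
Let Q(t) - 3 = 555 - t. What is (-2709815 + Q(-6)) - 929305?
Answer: -3638556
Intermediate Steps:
Q(t) = 558 - t (Q(t) = 3 + (555 - t) = 558 - t)
(-2709815 + Q(-6)) - 929305 = (-2709815 + (558 - 1*(-6))) - 929305 = (-2709815 + (558 + 6)) - 929305 = (-2709815 + 564) - 929305 = -2709251 - 929305 = -3638556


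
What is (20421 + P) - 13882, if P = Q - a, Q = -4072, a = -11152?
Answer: 13619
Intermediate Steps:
P = 7080 (P = -4072 - 1*(-11152) = -4072 + 11152 = 7080)
(20421 + P) - 13882 = (20421 + 7080) - 13882 = 27501 - 13882 = 13619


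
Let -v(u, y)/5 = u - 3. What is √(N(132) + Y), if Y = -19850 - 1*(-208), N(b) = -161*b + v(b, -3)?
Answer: I*√41539 ≈ 203.81*I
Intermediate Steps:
v(u, y) = 15 - 5*u (v(u, y) = -5*(u - 3) = -5*(-3 + u) = 15 - 5*u)
N(b) = 15 - 166*b (N(b) = -161*b + (15 - 5*b) = 15 - 166*b)
Y = -19642 (Y = -19850 + 208 = -19642)
√(N(132) + Y) = √((15 - 166*132) - 19642) = √((15 - 21912) - 19642) = √(-21897 - 19642) = √(-41539) = I*√41539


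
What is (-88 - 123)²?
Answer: 44521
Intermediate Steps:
(-88 - 123)² = (-211)² = 44521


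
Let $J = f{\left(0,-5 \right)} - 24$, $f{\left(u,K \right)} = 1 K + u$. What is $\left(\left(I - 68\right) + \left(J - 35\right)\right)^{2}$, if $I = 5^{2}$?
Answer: $11449$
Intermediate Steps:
$f{\left(u,K \right)} = K + u$
$J = -29$ ($J = \left(-5 + 0\right) - 24 = -5 - 24 = -29$)
$I = 25$
$\left(\left(I - 68\right) + \left(J - 35\right)\right)^{2} = \left(\left(25 - 68\right) - 64\right)^{2} = \left(-43 - 64\right)^{2} = \left(-107\right)^{2} = 11449$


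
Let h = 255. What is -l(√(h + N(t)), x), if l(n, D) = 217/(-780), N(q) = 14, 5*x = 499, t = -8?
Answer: 217/780 ≈ 0.27820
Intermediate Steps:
x = 499/5 (x = (⅕)*499 = 499/5 ≈ 99.800)
l(n, D) = -217/780 (l(n, D) = 217*(-1/780) = -217/780)
-l(√(h + N(t)), x) = -1*(-217/780) = 217/780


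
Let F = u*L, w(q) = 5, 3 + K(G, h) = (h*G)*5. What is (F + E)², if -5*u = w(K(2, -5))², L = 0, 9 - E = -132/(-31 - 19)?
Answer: 25281/625 ≈ 40.450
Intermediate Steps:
K(G, h) = -3 + 5*G*h (K(G, h) = -3 + (h*G)*5 = -3 + (G*h)*5 = -3 + 5*G*h)
E = 159/25 (E = 9 - (-132)/(-31 - 19) = 9 - (-132)/(-50) = 9 - (-132)*(-1)/50 = 9 - 1*66/25 = 9 - 66/25 = 159/25 ≈ 6.3600)
u = -5 (u = -⅕*5² = -⅕*25 = -5)
F = 0 (F = -5*0 = 0)
(F + E)² = (0 + 159/25)² = (159/25)² = 25281/625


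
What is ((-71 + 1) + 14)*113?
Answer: -6328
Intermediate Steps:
((-71 + 1) + 14)*113 = (-70 + 14)*113 = -56*113 = -6328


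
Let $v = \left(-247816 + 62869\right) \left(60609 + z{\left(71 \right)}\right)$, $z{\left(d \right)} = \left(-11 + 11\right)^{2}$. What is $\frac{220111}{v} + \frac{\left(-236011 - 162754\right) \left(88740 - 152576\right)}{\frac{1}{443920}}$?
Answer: $\frac{126669431190311549626546289}{11209452723} \approx 1.13 \cdot 10^{16}$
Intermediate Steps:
$z{\left(d \right)} = 0$ ($z{\left(d \right)} = 0^{2} = 0$)
$v = -11209452723$ ($v = \left(-247816 + 62869\right) \left(60609 + 0\right) = \left(-184947\right) 60609 = -11209452723$)
$\frac{220111}{v} + \frac{\left(-236011 - 162754\right) \left(88740 - 152576\right)}{\frac{1}{443920}} = \frac{220111}{-11209452723} + \frac{\left(-236011 - 162754\right) \left(88740 - 152576\right)}{\frac{1}{443920}} = 220111 \left(- \frac{1}{11209452723}\right) + \left(-398765\right) \left(-63836\right) \frac{1}{\frac{1}{443920}} = - \frac{220111}{11209452723} + 25455562540 \cdot 443920 = - \frac{220111}{11209452723} + 11300233322756800 = \frac{126669431190311549626546289}{11209452723}$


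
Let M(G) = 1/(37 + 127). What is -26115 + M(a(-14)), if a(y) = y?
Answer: -4282859/164 ≈ -26115.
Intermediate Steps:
M(G) = 1/164
-26115 + M(a(-14)) = -26115 + 1/164 = -4282859/164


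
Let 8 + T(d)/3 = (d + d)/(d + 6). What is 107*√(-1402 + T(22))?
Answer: 107*I*√69643/7 ≈ 4033.9*I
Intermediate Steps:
T(d) = -24 + 6*d/(6 + d) (T(d) = -24 + 3*((d + d)/(d + 6)) = -24 + 3*((2*d)/(6 + d)) = -24 + 3*(2*d/(6 + d)) = -24 + 6*d/(6 + d))
107*√(-1402 + T(22)) = 107*√(-1402 + 18*(-8 - 1*22)/(6 + 22)) = 107*√(-1402 + 18*(-8 - 22)/28) = 107*√(-1402 + 18*(1/28)*(-30)) = 107*√(-1402 - 135/7) = 107*√(-9949/7) = 107*(I*√69643/7) = 107*I*√69643/7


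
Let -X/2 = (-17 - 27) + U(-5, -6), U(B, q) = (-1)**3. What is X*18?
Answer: 1620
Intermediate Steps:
U(B, q) = -1
X = 90 (X = -2*((-17 - 27) - 1) = -2*(-44 - 1) = -2*(-45) = 90)
X*18 = 90*18 = 1620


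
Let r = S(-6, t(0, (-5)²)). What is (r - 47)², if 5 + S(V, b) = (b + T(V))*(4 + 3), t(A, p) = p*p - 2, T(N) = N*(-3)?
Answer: 19669225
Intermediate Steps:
T(N) = -3*N
t(A, p) = -2 + p² (t(A, p) = p² - 2 = -2 + p²)
S(V, b) = -5 - 21*V + 7*b (S(V, b) = -5 + (b - 3*V)*(4 + 3) = -5 + (b - 3*V)*7 = -5 + (-21*V + 7*b) = -5 - 21*V + 7*b)
r = 4482 (r = -5 - 21*(-6) + 7*(-2 + ((-5)²)²) = -5 + 126 + 7*(-2 + 25²) = -5 + 126 + 7*(-2 + 625) = -5 + 126 + 7*623 = -5 + 126 + 4361 = 4482)
(r - 47)² = (4482 - 47)² = 4435² = 19669225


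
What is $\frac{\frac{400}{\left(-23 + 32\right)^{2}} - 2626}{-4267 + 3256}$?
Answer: $\frac{212306}{81891} \approx 2.5925$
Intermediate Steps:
$\frac{\frac{400}{\left(-23 + 32\right)^{2}} - 2626}{-4267 + 3256} = \frac{\frac{400}{9^{2}} - 2626}{-1011} = \left(\frac{400}{81} - 2626\right) \left(- \frac{1}{1011}\right) = \left(- \frac{212306}{81}\right) \left(- \frac{1}{1011}\right) = \frac{212306}{81891}$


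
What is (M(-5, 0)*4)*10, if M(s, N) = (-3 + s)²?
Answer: 2560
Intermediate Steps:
(M(-5, 0)*4)*10 = ((-3 - 5)²*4)*10 = ((-8)²*4)*10 = (64*4)*10 = 256*10 = 2560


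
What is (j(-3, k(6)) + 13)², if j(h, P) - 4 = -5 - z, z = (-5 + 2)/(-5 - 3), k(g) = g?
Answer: 8649/64 ≈ 135.14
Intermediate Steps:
z = 3/8 (z = -3/(-8) = -3*(-⅛) = 3/8 ≈ 0.37500)
j(h, P) = -11/8 (j(h, P) = 4 + (-5 - 1*3/8) = 4 + (-5 - 3/8) = 4 - 43/8 = -11/8)
(j(-3, k(6)) + 13)² = (-11/8 + 13)² = (93/8)² = 8649/64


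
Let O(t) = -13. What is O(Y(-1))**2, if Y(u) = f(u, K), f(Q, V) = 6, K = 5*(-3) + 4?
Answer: 169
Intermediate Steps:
K = -11 (K = -15 + 4 = -11)
Y(u) = 6
O(Y(-1))**2 = (-13)**2 = 169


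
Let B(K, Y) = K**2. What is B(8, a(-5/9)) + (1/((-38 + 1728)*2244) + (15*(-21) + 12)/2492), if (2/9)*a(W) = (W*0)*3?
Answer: 150921707273/2362640280 ≈ 63.878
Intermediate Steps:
a(W) = 0 (a(W) = 9*((W*0)*3)/2 = 9*(0*3)/2 = (9/2)*0 = 0)
B(8, a(-5/9)) + (1/((-38 + 1728)*2244) + (15*(-21) + 12)/2492) = 8**2 + (1/((-38 + 1728)*2244) + (15*(-21) + 12)/2492) = 64 + ((1/2244)/1690 + (-315 + 12)*(1/2492)) = 64 + ((1/1690)*(1/2244) - 303*1/2492) = 64 + (1/3792360 - 303/2492) = 64 - 287270647/2362640280 = 150921707273/2362640280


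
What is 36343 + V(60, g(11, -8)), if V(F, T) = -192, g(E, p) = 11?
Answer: 36151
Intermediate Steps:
36343 + V(60, g(11, -8)) = 36343 - 192 = 36151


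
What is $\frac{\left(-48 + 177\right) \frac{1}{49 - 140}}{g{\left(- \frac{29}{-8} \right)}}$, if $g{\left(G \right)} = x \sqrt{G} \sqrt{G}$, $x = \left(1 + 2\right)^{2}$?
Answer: $- \frac{344}{7917} \approx -0.043451$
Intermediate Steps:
$x = 9$ ($x = 3^{2} = 9$)
$g{\left(G \right)} = 9 G$ ($g{\left(G \right)} = 9 \sqrt{G} \sqrt{G} = 9 G$)
$\frac{\left(-48 + 177\right) \frac{1}{49 - 140}}{g{\left(- \frac{29}{-8} \right)}} = \frac{\left(-48 + 177\right) \frac{1}{49 - 140}}{9 \left(- \frac{29}{-8}\right)} = \frac{129 \frac{1}{-91}}{9 \left(\left(-29\right) \left(- \frac{1}{8}\right)\right)} = \frac{129 \left(- \frac{1}{91}\right)}{9 \cdot \frac{29}{8}} = - \frac{129}{91 \cdot \frac{261}{8}} = \left(- \frac{129}{91}\right) \frac{8}{261} = - \frac{344}{7917}$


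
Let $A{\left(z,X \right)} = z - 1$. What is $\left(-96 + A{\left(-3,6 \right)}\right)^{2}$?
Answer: $10000$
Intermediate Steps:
$A{\left(z,X \right)} = -1 + z$
$\left(-96 + A{\left(-3,6 \right)}\right)^{2} = \left(-96 - 4\right)^{2} = \left(-100\right)^{2} = 10000$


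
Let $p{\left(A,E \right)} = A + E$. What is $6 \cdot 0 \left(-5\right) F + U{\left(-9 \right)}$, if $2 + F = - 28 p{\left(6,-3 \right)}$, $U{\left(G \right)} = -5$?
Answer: $-5$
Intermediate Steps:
$F = -86$ ($F = -2 - 28 \left(6 - 3\right) = -2 - 84 = -86$)
$6 \cdot 0 \left(-5\right) F + U{\left(-9 \right)} = 6 \cdot 0 \left(-5\right) \left(-86\right) - 5 = 0 \left(-5\right) \left(-86\right) - 5 = 0 \left(-86\right) - 5 = 0 - 5 = -5$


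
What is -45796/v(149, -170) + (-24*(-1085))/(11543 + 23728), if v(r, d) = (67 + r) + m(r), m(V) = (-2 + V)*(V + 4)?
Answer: -113775604/88988733 ≈ -1.2785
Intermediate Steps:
m(V) = (-2 + V)*(4 + V)
v(r, d) = 59 + r**2 + 3*r (v(r, d) = (67 + r) + (-8 + r**2 + 2*r) = 59 + r**2 + 3*r)
-45796/v(149, -170) + (-24*(-1085))/(11543 + 23728) = -45796/(59 + 149**2 + 3*149) + (-24*(-1085))/(11543 + 23728) = -45796/(59 + 22201 + 447) + 26040/35271 = -45796/22707 + 26040*(1/35271) = -45796*1/22707 + 8680/11757 = -45796/22707 + 8680/11757 = -113775604/88988733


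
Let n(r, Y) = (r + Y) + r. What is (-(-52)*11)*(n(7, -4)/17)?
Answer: 5720/17 ≈ 336.47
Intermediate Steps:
n(r, Y) = Y + 2*r (n(r, Y) = (Y + r) + r = Y + 2*r)
(-(-52)*11)*(n(7, -4)/17) = (-(-52)*11)*((-4 + 2*7)/17) = (-13*(-44))*((-4 + 14)*(1/17)) = 572*(10*(1/17)) = 572*(10/17) = 5720/17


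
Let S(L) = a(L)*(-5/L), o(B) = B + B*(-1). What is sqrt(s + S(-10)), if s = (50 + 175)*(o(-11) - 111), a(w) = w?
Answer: 2*I*sqrt(6245) ≈ 158.05*I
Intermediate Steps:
o(B) = 0 (o(B) = B - B = 0)
S(L) = -5 (S(L) = L*(-5/L) = -5)
s = -24975 (s = (50 + 175)*(0 - 111) = 225*(-111) = -24975)
sqrt(s + S(-10)) = sqrt(-24975 - 5) = sqrt(-24980) = 2*I*sqrt(6245)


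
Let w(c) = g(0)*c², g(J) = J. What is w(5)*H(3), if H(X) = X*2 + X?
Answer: 0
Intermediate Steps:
H(X) = 3*X (H(X) = 2*X + X = 3*X)
w(c) = 0 (w(c) = 0*c² = 0)
w(5)*H(3) = 0*(3*3) = 0*9 = 0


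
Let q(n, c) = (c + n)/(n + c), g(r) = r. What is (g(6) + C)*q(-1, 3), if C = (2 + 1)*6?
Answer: 24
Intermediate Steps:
C = 18 (C = 3*6 = 18)
q(n, c) = 1 (q(n, c) = (c + n)/(c + n) = 1)
(g(6) + C)*q(-1, 3) = (6 + 18)*1 = 24*1 = 24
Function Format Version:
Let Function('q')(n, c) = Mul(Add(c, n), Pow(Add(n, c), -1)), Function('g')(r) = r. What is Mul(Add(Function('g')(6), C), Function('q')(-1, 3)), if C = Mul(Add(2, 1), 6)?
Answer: 24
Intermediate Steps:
C = 18 (C = Mul(3, 6) = 18)
Function('q')(n, c) = 1 (Function('q')(n, c) = Mul(Add(c, n), Pow(Add(c, n), -1)) = 1)
Mul(Add(Function('g')(6), C), Function('q')(-1, 3)) = Mul(Add(6, 18), 1) = Mul(24, 1) = 24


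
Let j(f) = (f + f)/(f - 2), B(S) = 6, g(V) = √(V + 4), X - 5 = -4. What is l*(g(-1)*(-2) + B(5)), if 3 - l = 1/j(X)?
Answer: 21 - 7*√3 ≈ 8.8756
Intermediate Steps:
X = 1 (X = 5 - 4 = 1)
g(V) = √(4 + V)
j(f) = 2*f/(-2 + f) (j(f) = (2*f)/(-2 + f) = 2*f/(-2 + f))
l = 7/2 (l = 3 - 1/(2*1/(-2 + 1)) = 3 - 1/(2*1/(-1)) = 3 - 1/(2*1*(-1)) = 3 - 1/(-2) = 3 - 1*(-½) = 3 + ½ = 7/2 ≈ 3.5000)
l*(g(-1)*(-2) + B(5)) = 7*(√(4 - 1)*(-2) + 6)/2 = 7*(√3*(-2) + 6)/2 = 7*(-2*√3 + 6)/2 = 7*(6 - 2*√3)/2 = 21 - 7*√3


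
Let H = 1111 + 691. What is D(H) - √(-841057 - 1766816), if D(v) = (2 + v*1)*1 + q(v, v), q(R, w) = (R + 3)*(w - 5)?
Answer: 3245389 - I*√2607873 ≈ 3.2454e+6 - 1614.9*I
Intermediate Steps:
H = 1802
q(R, w) = (-5 + w)*(3 + R) (q(R, w) = (3 + R)*(-5 + w) = (-5 + w)*(3 + R))
D(v) = -13 + v² - v (D(v) = (2 + v*1)*1 + (-15 - 5*v + 3*v + v*v) = (2 + v)*1 + (-15 - 5*v + 3*v + v²) = (2 + v) + (-15 + v² - 2*v) = -13 + v² - v)
D(H) - √(-841057 - 1766816) = (-13 + 1802² - 1*1802) - √(-841057 - 1766816) = (-13 + 3247204 - 1802) - √(-2607873) = 3245389 - I*√2607873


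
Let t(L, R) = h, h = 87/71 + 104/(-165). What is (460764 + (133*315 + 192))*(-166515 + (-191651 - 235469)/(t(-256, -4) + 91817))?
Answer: -45034259166374201595/537821563 ≈ -8.3735e+10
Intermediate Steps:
h = 6971/11715 (h = 87*(1/71) + 104*(-1/165) = 87/71 - 104/165 = 6971/11715 ≈ 0.59505)
t(L, R) = 6971/11715
(460764 + (133*315 + 192))*(-166515 + (-191651 - 235469)/(t(-256, -4) + 91817)) = (460764 + (133*315 + 192))*(-166515 + (-191651 - 235469)/(6971/11715 + 91817)) = (460764 + (41895 + 192))*(-166515 - 427120/1075643126/11715) = (460764 + 42087)*(-166515 - 427120*11715/1075643126) = 502851*(-166515 - 2501855400/537821563) = 502851*(-89557859418345/537821563) = -45034259166374201595/537821563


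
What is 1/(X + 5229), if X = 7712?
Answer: 1/12941 ≈ 7.7274e-5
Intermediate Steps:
1/(X + 5229) = 1/(7712 + 5229) = 1/12941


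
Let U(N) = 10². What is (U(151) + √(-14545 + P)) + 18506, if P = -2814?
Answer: 18606 + I*√17359 ≈ 18606.0 + 131.75*I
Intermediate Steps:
U(N) = 100
(U(151) + √(-14545 + P)) + 18506 = (100 + √(-14545 - 2814)) + 18506 = (100 + √(-17359)) + 18506 = (100 + I*√17359) + 18506 = 18606 + I*√17359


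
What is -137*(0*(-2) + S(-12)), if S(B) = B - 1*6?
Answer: 2466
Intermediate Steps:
S(B) = -6 + B (S(B) = B - 6 = -6 + B)
-137*(0*(-2) + S(-12)) = -137*(0*(-2) + (-6 - 12)) = -137*(0 - 18) = -137*(-18) = 2466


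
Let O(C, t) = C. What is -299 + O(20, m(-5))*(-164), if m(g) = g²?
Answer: -3579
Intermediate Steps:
-299 + O(20, m(-5))*(-164) = -299 + 20*(-164) = -299 - 3280 = -3579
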